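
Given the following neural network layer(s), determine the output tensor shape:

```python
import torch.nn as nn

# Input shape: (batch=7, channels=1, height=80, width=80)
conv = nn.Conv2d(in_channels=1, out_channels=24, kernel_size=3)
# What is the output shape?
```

Input: (7, 1, 80, 80) -> Output: (7, 24, 78, 78)

Answer: (7, 24, 78, 78)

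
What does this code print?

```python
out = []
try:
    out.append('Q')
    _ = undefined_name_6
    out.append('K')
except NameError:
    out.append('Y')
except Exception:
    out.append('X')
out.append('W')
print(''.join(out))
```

Execution trace: 'Q' (try body) → 'Y' (except NameError) → 'W' (after the try/except). Output: QYW

Answer: QYW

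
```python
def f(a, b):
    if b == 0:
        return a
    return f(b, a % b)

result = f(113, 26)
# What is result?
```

f(113, 26) -> f(26, 9) -> f(9, 8) -> f(8, 1) -> f(1, 0) -> 1

Answer: 1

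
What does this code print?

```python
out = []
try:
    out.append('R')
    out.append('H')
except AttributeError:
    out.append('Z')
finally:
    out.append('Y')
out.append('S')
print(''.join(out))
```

Execution trace: 'R' (try body) → 'H' (try body, no exception) → 'Y' (finally) → 'S' (after the try/except). Output: RHYS

Answer: RHYS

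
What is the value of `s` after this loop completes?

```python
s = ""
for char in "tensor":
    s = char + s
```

Reverse 'tensor'
`s` takes the values: "" → "t" → "et" → "net" → "snet" → "osnet" → "rosnet"

Answer: "rosnet"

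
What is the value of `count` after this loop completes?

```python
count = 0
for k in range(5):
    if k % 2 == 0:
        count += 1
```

Count numbers divisible by 2 in range(5)
`count` takes the values: 0 → 1 → 2 → 3

Answer: 3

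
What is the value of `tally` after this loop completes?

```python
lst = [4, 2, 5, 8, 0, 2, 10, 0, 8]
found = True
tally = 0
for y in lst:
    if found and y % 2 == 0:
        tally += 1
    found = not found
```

Count even values at even positions
`tally` takes the values: 0 → 1 → 2 → 3 → 4

Answer: 4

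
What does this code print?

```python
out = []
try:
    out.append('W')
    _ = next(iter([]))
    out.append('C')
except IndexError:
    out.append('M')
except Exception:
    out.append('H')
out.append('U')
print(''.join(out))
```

Execution trace: 'W' (try body) → 'H' (except Exception) → 'U' (after the try/except). Output: WHU

Answer: WHU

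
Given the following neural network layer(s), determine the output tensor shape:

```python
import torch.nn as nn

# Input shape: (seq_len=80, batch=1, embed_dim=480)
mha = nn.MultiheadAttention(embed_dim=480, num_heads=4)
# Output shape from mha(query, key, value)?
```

Input: (80, 1, 480) -> Output: (80, 1, 480)

Answer: (80, 1, 480)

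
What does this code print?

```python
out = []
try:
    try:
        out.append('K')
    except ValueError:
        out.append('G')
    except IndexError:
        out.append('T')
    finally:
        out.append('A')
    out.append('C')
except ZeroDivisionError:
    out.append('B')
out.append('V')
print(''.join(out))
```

Execution trace: 'K' (inner try body, no exception) → 'A' (inner finally) → 'C' (try body, no exception) → 'V' (after the try/except). Output: KACV

Answer: KACV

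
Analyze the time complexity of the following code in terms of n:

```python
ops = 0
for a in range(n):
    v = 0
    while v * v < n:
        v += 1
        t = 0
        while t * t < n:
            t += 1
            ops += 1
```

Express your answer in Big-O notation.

Each loop level contributes: n × √n × √n. Multiplying the contributions gives O(n^2).

Answer: O(n^2)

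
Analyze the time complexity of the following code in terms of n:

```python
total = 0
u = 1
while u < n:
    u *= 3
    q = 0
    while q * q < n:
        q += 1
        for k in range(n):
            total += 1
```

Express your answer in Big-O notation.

Each loop level contributes: log n × √n × n. Multiplying the contributions gives O(n√n log n).

Answer: O(n√n log n)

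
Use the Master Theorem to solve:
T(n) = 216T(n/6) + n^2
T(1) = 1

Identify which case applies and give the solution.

a=216, b=6, f(n)=n^2. log_6(216) = 3. Since c=2 < 3, Case 1 applies: T(n) = Θ(n^log_b(a)) = O(n^3).

Answer: O(n^3) - Case 1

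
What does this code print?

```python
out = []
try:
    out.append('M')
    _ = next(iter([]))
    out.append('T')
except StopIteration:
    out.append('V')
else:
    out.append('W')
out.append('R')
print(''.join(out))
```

Execution trace: 'M' (try body) → 'V' (except StopIteration) → 'R' (after the try/except). Output: MVR

Answer: MVR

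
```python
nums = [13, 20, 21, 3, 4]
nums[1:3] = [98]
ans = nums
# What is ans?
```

Trace:
`nums = [13, 20, 21, 3, 4]` → nums = [13, 20, 21, 3, 4]
`nums[1:3] = [98]` → nums = [13, 98, 3, 4]
`ans = nums` → ans = [13, 98, 3, 4]
So ans = [13, 98, 3, 4]

Answer: [13, 98, 3, 4]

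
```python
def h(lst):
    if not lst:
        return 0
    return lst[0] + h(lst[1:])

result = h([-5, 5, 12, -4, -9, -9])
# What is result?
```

(-5) + 5 + 12 + (-4) + (-9) + (-9) + 0 = -10

Answer: -10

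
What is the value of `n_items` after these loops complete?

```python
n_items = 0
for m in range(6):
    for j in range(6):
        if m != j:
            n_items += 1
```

6² - 6 (exclude diagonal)
`n_items` takes the values: 0 → 1 → 2 → 3 → 4 → 5 → 6 → 7 → 8 → 9 → 10 → 11 → 12 → 13 → 14 → 15 → 16 → 17 → 18 → 19 → 20 → 21 → 22 → 23 → 24 → 25 → 26 → 27 → 28 → 29 → 30

Answer: 30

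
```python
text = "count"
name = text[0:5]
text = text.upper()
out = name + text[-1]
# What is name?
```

Trace:
`text = "count"` → text = 'count'
`name = text[0:5]` → name = 'count'
`text = text.upper()` → text = 'COUNT'
`out = name + text[-1]` → out = 'countT'
So name = 'count'

Answer: 'count'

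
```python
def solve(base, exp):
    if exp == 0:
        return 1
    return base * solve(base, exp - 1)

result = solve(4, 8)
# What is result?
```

solve(4, 8) = 4 * 4 * 4 * 4 * 4 * 4 * 4 * 4 = 65536

Answer: 65536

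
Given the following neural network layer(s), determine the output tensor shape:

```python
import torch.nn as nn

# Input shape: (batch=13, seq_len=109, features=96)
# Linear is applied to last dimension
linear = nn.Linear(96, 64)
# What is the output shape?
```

Input: (13, 109, 96) -> Output: (13, 109, 64)

Answer: (13, 109, 64)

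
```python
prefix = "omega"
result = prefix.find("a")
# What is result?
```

Trace:
`prefix = "omega"` → prefix = 'omega'
`result = prefix.find("a")` → result = 4
So result = 4

Answer: 4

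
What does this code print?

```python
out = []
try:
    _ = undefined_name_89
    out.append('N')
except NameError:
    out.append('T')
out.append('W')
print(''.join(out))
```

Execution trace: 'T' (except NameError) → 'W' (after the try/except). Output: TW

Answer: TW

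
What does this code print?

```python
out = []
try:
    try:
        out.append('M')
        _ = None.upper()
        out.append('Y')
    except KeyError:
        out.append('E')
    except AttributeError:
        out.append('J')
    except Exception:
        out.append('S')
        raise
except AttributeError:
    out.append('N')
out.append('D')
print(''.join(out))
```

Execution trace: 'M' (inner try body) → 'J' (inner except AttributeError) → 'D' (after the try/except). Output: MJD

Answer: MJD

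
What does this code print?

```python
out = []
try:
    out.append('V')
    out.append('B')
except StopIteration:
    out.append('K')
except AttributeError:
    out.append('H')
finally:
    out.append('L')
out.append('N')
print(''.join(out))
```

Execution trace: 'V' (try body) → 'B' (try body, no exception) → 'L' (finally) → 'N' (after the try/except). Output: VBLN

Answer: VBLN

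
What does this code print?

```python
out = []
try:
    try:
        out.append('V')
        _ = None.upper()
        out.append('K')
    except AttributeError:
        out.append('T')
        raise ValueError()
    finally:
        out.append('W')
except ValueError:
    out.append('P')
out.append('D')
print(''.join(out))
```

Execution trace: 'V' (inner try body) → 'T' (inner except AttributeError) → 'W' (inner finally) → 'P' (outer except ValueError) → 'D' (after the try/except). Output: VTWPD

Answer: VTWPD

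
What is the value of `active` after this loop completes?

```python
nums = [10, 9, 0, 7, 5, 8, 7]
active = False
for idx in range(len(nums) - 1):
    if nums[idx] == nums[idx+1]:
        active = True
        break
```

Check consecutive duplicates in [10, 9, 0, 7, 5, 8, 7]
`active` takes the values: False

Answer: False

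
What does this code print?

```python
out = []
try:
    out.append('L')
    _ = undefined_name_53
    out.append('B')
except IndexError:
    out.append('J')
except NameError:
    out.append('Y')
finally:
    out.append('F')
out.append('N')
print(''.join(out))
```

Execution trace: 'L' (try body) → 'Y' (except NameError) → 'F' (finally) → 'N' (after the try/except). Output: LYFN

Answer: LYFN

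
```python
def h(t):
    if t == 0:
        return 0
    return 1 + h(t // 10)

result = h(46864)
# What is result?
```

Count of digits of 46864: 5

Answer: 5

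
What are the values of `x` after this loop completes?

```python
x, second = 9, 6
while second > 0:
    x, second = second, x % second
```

GCD of 9 and 6
`x` takes the values: 9 → 6 → 3

Answer: 3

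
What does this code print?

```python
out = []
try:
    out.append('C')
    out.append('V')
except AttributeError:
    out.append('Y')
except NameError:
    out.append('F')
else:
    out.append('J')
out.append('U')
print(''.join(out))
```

Execution trace: 'C' (try body) → 'V' (try body, no exception) → 'J' (else) → 'U' (after the try/except). Output: CVJU

Answer: CVJU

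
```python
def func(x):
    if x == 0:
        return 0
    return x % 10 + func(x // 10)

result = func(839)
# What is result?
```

Sum of digits of 839: 9 + 3 + 8 = 20

Answer: 20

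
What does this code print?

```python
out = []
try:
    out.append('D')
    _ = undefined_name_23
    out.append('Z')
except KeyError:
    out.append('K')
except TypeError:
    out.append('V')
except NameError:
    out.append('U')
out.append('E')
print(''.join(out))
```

Execution trace: 'D' (try body) → 'U' (except NameError) → 'E' (after the try/except). Output: DUE

Answer: DUE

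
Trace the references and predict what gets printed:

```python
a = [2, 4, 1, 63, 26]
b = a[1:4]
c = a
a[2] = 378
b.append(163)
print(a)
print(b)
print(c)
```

Key concept: slice vs alias.
Step by step:
`a = [2, 4, 1, 63, 26]` → a = [2, 4, 1, 63, 26]
`b = a[1:4]` → b = [4, 1, 63]
`c = a` → c = [2, 4, 1, 63, 26] (same object as a)
`a[2] = 378` → a = [2, 4, 378, 63, 26] (same object as c); c = [2, 4, 378, 63, 26] (same object as a)
`b.append(163)` → b = [4, 1, 63, 163]
`print(a)` → prints [2, 4, 378, 63, 26]
`print(b)` → prints [4, 1, 63, 163]
`print(c)` → prints [2, 4, 378, 63, 26]

Answer:
[2, 4, 378, 63, 26]
[4, 1, 63, 163]
[2, 4, 378, 63, 26]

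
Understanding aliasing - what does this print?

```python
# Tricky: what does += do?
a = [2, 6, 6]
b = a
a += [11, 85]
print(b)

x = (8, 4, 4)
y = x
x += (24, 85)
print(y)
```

Key concept: += behavior differs for mutable vs immutable.
Step by step:
`a = [2, 6, 6]` → a = [2, 6, 6]
`b = a` → b = [2, 6, 6] (same object as a)
`a += [11, 85]` → a = [2, 6, 6, 11, 85] (same object as b); b = [2, 6, 6, 11, 85] (same object as a)
`print(b)` → prints [2, 6, 6, 11, 85]
`x = (8, 4, 4)` → x = (8, 4, 4)
`y = x` → y = (8, 4, 4)
`x += (24, 85)` → x = (8, 4, 4, 24, 85)
`print(y)` → prints (8, 4, 4)

Answer:
[2, 6, 6, 11, 85]
(8, 4, 4)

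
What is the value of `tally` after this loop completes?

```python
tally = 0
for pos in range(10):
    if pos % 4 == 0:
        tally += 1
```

Count numbers divisible by 4 in range(10)
`tally` takes the values: 0 → 1 → 2 → 3

Answer: 3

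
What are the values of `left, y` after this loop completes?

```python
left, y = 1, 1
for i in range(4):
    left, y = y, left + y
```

Fibonacci: after 4 iterations
`left, y` takes the values: (1, 1) → (1, 2) → (2, 3) → (3, 5) → (5, 8)

Answer: 5, 8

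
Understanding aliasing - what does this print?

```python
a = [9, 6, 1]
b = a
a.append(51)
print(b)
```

Key concept: basic list aliasing.
Step by step:
`a = [9, 6, 1]` → a = [9, 6, 1]
`b = a` → b = [9, 6, 1] (same object as a)
`a.append(51)` → a = [9, 6, 1, 51] (same object as b); b = [9, 6, 1, 51] (same object as a)
`print(b)` → prints [9, 6, 1, 51]

Answer: [9, 6, 1, 51]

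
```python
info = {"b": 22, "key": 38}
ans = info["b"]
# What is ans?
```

Trace:
`info = {"b": 22, "key": 38}` → info = {'b': 22, 'key': 38}
`ans = info["b"]` → ans = 22
So ans = 22

Answer: 22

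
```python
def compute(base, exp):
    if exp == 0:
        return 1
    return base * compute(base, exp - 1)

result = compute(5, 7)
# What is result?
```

compute(5, 7) = 5 * 5 * 5 * 5 * 5 * 5 * 5 = 78125

Answer: 78125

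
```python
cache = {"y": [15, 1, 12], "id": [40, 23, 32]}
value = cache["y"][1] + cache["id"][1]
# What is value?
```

Trace:
`cache = {"y": [15, 1, 12], "id": [40, 23, 32]}` → cache = {'y': [15, 1, 12], 'id': [40, 23, 32]}
`value = cache["y"][1] + cache["id"][1]` → value = 24
So value = 24

Answer: 24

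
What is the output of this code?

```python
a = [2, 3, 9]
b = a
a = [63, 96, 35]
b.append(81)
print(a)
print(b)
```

Key concept: rebinding vs mutation: a is rebound to a new list, b still points at the original.
Step by step:
`a = [2, 3, 9]` → a = [2, 3, 9]
`b = a` → b = [2, 3, 9] (same object as a)
`a = [63, 96, 35]` → a = [63, 96, 35]
`b.append(81)` → b = [2, 3, 9, 81]
`print(a)` → prints [63, 96, 35]
`print(b)` → prints [2, 3, 9, 81]

Answer:
[63, 96, 35]
[2, 3, 9, 81]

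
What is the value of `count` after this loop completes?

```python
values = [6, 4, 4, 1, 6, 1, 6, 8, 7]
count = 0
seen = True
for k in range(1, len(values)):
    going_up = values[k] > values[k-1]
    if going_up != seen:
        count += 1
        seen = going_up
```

Count direction changes in [6, 4, 4, 1, 6, 1, 6, 8, 7]
`count` takes the values: 0 → 1 → 2 → 3 → 4 → 5

Answer: 5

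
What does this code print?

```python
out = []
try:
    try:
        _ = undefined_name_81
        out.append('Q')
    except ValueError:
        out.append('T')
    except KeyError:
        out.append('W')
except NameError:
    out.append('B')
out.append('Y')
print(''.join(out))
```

Execution trace: 'B' (outer except NameError) → 'Y' (after the try/except). Output: BY

Answer: BY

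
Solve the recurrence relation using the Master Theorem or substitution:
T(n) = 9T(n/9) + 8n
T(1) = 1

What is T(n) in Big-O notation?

By Master Theorem: a=9, b=9, f(n)=8n. Since log_9(9) = 1 and f(n) = Θ(n^1), Case 2 applies. T(n) = O(n log n).

Answer: O(n log n)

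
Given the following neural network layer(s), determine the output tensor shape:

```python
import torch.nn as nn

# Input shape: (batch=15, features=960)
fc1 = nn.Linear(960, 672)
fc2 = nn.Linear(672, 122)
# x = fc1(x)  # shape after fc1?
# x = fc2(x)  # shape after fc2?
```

Input: (15, 960) -> after fc1: (15, 672) -> Output: (15, 122)

Answer: (15, 122)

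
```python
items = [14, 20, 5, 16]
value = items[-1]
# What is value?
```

Trace:
`items = [14, 20, 5, 16]` → items = [14, 20, 5, 16]
`value = items[-1]` → value = 16
So value = 16

Answer: 16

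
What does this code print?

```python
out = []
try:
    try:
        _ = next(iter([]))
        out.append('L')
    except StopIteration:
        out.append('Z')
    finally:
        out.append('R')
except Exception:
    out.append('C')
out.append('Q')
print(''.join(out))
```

Execution trace: 'Z' (inner except StopIteration) → 'R' (inner finally) → 'Q' (after the try/except). Output: ZRQ

Answer: ZRQ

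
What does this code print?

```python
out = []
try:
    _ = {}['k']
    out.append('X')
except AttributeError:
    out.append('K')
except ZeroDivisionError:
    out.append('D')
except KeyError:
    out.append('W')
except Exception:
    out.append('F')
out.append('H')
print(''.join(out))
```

Execution trace: 'W' (except KeyError) → 'H' (after the try/except). Output: WH

Answer: WH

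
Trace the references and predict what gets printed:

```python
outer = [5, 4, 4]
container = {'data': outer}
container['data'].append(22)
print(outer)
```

Key concept: dict holds reference to list.
Step by step:
`outer = [5, 4, 4]` → outer = [5, 4, 4]
`container = {'data': outer}` → container = {'data': [5, 4, 4]}
`container['data'].append(22)` → outer = [5, 4, 4, 22]; container = {'data': [5, 4, 4, 22]}
`print(outer)` → prints [5, 4, 4, 22]

Answer: [5, 4, 4, 22]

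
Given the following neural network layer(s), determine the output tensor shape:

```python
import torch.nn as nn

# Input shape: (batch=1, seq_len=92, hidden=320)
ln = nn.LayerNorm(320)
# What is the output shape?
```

Input: (1, 92, 320) -> Output: (1, 92, 320)

Answer: (1, 92, 320)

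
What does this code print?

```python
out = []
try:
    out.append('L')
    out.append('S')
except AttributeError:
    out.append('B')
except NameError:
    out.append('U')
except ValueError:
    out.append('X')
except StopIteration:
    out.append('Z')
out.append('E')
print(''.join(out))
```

Execution trace: 'L' (try body) → 'S' (try body, no exception) → 'E' (after the try/except). Output: LSE

Answer: LSE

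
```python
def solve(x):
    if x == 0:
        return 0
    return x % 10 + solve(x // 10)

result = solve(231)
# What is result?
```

Sum of digits of 231: 1 + 3 + 2 = 6

Answer: 6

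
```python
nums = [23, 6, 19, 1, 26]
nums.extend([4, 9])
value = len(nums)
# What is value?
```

Trace:
`nums = [23, 6, 19, 1, 26]` → nums = [23, 6, 19, 1, 26]
`nums.extend([4, 9])` → nums = [23, 6, 19, 1, 26, 4, 9]
`value = len(nums)` → value = 7
So value = 7

Answer: 7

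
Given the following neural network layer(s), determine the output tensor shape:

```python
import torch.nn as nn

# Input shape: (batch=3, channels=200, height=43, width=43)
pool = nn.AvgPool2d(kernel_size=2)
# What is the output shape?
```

Input: (3, 200, 43, 43) -> Output: (3, 200, 21, 21)

Answer: (3, 200, 21, 21)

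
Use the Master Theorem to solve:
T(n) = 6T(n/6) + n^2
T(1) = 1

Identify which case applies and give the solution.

a=6, b=6, f(n)=n^2. log_6(6) = 1. Since c=2 > 1 and the regularity condition holds (6(n/6)^2 = (6/6^2)n^2 with 6/6^2 < 1), Case 3 applies: T(n) = Θ(f(n)) = O(n^2).

Answer: O(n^2) - Case 3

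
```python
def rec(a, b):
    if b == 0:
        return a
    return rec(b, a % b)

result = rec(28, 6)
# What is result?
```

rec(28, 6) -> rec(6, 4) -> rec(4, 2) -> rec(2, 0) -> 2

Answer: 2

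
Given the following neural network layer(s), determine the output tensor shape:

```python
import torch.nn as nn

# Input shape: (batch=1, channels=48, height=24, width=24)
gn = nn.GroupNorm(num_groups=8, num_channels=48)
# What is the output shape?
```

Input: (1, 48, 24, 24) -> Output: (1, 48, 24, 24)

Answer: (1, 48, 24, 24)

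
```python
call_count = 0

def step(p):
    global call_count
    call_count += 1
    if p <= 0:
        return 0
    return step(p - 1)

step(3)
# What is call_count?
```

Linear recursion stepping by 1: 4 calls from p=3 down to ≤0.

Answer: 4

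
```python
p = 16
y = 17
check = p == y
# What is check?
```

Trace:
`p = 16` → p = 16
`y = 17` → y = 17
`check = p == y` → check = False
So check = False

Answer: False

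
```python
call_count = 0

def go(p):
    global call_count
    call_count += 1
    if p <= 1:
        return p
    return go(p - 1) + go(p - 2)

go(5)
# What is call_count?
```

Calls(p) = 1 + Calls(p-1) + Calls(p-2); Calls(0)=Calls(1)=1. For p=5 this gives 15.

Answer: 15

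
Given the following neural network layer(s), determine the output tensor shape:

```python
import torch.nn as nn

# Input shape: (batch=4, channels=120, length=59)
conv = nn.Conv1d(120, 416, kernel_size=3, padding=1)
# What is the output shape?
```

Input: (4, 120, 59) -> Output: (4, 416, 59)

Answer: (4, 416, 59)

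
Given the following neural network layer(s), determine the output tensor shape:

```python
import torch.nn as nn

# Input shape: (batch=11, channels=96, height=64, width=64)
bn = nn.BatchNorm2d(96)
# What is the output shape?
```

Input: (11, 96, 64, 64) -> Output: (11, 96, 64, 64)

Answer: (11, 96, 64, 64)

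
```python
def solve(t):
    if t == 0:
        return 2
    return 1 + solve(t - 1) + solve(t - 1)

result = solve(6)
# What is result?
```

solve(t) = 1 + 2·solve(t-1), solve(0)=2. Closed form: (2+1)·2^6 - 1 = 191.

Answer: 191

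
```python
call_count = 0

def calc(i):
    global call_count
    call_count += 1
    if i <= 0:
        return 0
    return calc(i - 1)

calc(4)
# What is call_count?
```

Linear recursion stepping by 1: 5 calls from i=4 down to ≤0.

Answer: 5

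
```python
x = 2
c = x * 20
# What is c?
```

Trace:
`x = 2` → x = 2
`c = x * 20` → c = 40
So c = 40

Answer: 40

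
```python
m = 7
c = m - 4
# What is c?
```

Trace:
`m = 7` → m = 7
`c = m - 4` → c = 3
So c = 3

Answer: 3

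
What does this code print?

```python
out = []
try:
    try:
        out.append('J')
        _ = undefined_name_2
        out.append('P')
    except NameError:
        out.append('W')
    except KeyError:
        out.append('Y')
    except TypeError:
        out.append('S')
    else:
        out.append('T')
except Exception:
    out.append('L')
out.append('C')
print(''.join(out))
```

Execution trace: 'J' (inner try body) → 'W' (inner except NameError) → 'C' (after the try/except). Output: JWC

Answer: JWC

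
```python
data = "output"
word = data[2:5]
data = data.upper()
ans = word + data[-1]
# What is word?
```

Trace:
`data = "output"` → data = 'output'
`word = data[2:5]` → word = 'tpu'
`data = data.upper()` → data = 'OUTPUT'
`ans = word + data[-1]` → ans = 'tpuT'
So word = 'tpu'

Answer: 'tpu'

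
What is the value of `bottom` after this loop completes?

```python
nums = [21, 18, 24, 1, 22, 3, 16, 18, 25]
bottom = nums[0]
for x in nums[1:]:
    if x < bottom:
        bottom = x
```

Minimum of [21, 18, 24, 1, 22, 3, 16, 18, 25]
`bottom` takes the values: 21 → 18 → 1

Answer: 1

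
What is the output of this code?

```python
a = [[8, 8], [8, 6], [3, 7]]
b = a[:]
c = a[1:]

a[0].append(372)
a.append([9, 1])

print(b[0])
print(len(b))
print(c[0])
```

Key concept: slice with nested mutation.
Step by step:
`a = [[8, 8], [8, 6], [3, 7]]` → a = [[8, 8], [8, 6], [3, 7]]
`b = a[:]` → b = [[8, 8], [8, 6], [3, 7]]
`c = a[1:]` → c = [[8, 6], [3, 7]]
`a[0].append(372)` → a = [[8, 8, 372], [8, 6], [3, 7]]; b = [[8, 8, 372], [8, 6], [3, 7]]
`a.append([9, 1])` → a = [[8, 8, 372], [8, 6], [3, 7], [9, 1]]
`print(b[0])` → prints [8, 8, 372]
`print(len(b))` → prints 3
`print(c[0])` → prints [8, 6]

Answer:
[8, 8, 372]
3
[8, 6]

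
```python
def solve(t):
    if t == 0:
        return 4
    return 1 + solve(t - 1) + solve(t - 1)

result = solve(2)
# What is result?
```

solve(t) = 1 + 2·solve(t-1), solve(0)=4. Closed form: (4+1)·2^2 - 1 = 19.

Answer: 19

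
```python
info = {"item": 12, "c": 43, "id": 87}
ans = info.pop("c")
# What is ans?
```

Trace:
`info = {"item": 12, "c": 43, "id": 87}` → info = {'item': 12, 'c': 43, 'id': 87}
`ans = info.pop("c")` → info = {'item': 12, 'id': 87}; ans = 43
So ans = 43

Answer: 43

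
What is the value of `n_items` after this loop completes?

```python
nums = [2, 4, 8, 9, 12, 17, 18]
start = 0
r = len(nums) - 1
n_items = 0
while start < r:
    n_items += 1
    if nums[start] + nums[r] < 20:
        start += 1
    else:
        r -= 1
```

Steps to find pair summing to 20
`n_items` takes the values: 0 → 1 → 2 → 3 → 4 → 5 → 6

Answer: 6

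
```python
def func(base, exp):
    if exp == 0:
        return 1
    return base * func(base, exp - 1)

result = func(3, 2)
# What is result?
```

func(3, 2) = 3 * 3 = 9

Answer: 9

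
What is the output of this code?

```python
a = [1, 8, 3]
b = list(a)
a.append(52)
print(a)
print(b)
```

Key concept: list() constructor creates copy.
Step by step:
`a = [1, 8, 3]` → a = [1, 8, 3]
`b = list(a)` → b = [1, 8, 3]
`a.append(52)` → a = [1, 8, 3, 52]
`print(a)` → prints [1, 8, 3, 52]
`print(b)` → prints [1, 8, 3]

Answer:
[1, 8, 3, 52]
[1, 8, 3]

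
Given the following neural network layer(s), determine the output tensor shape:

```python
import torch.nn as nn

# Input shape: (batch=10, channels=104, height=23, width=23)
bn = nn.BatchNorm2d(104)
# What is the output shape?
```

Input: (10, 104, 23, 23) -> Output: (10, 104, 23, 23)

Answer: (10, 104, 23, 23)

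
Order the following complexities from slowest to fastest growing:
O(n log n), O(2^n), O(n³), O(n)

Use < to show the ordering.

Ordered by growth rate: O(n) < O(n log n) < O(n³) < O(2^n)

Answer: O(n) < O(n log n) < O(n³) < O(2^n)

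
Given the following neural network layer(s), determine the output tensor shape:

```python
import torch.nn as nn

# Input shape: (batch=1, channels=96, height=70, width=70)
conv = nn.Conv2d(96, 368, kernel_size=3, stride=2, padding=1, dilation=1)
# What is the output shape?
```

Input: (1, 96, 70, 70) -> Output: (1, 368, 35, 35)

Answer: (1, 368, 35, 35)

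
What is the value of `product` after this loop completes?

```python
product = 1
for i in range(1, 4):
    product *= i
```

3! = 6
`product` takes the values: 1 → 2 → 6

Answer: 6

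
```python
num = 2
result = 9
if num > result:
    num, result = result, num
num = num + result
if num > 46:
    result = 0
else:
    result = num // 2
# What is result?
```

Trace:
`num = 2` → num = 2
`result = 9` → result = 9
`if num > result: ...` → num > result is False → no variable changes
`num = num + result` → num = 11
`if num > 46: ...` → num > 46 is False, take else branch → result = 5
So result = 5

Answer: 5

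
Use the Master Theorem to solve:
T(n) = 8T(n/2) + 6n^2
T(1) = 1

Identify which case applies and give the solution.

a=8, b=2, f(n)=6n^2. log_2(8) = 3. Since c=2 < 3, Case 1 applies: T(n) = Θ(n^log_b(a)) = O(n^3).

Answer: O(n^3) - Case 1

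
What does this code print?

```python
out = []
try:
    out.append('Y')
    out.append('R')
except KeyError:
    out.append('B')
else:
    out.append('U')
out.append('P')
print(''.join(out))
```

Execution trace: 'Y' (try body) → 'R' (try body, no exception) → 'U' (else) → 'P' (after the try/except). Output: YRUP

Answer: YRUP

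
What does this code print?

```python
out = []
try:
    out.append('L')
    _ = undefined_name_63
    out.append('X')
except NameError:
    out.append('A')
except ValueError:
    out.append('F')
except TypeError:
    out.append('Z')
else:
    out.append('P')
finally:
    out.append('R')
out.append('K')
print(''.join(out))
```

Execution trace: 'L' (try body) → 'A' (except NameError) → 'R' (finally) → 'K' (after the try/except). Output: LARK

Answer: LARK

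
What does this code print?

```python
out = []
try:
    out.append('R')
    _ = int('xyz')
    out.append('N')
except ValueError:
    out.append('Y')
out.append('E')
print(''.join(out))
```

Execution trace: 'R' (try body) → 'Y' (except ValueError) → 'E' (after the try/except). Output: RYE

Answer: RYE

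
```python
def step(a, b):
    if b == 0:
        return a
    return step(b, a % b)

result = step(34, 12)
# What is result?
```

step(34, 12) -> step(12, 10) -> step(10, 2) -> step(2, 0) -> 2

Answer: 2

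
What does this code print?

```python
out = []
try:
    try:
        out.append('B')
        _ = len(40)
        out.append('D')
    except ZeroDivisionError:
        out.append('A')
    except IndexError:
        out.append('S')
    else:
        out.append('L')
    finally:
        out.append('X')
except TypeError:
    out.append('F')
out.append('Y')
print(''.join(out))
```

Execution trace: 'B' (inner try body) → 'X' (inner finally) → 'F' (outer except TypeError) → 'Y' (after the try/except). Output: BXFY

Answer: BXFY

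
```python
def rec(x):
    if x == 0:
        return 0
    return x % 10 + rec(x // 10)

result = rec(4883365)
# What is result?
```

Sum of digits of 4883365: 5 + 6 + 3 + 3 + 8 + 8 + 4 = 37

Answer: 37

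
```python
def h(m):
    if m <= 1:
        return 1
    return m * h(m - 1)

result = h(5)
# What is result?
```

h(5) = 5 * 4 * 3 * 2 * 1 = 120

Answer: 120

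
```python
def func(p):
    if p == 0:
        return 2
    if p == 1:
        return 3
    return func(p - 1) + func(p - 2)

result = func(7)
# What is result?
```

Build up from base cases: func(0)=2, func(1)=3, func(2)=5, func(3)=8, func(4)=13, func(5)=21, func(6)=34, ..., func(7)=55

Answer: 55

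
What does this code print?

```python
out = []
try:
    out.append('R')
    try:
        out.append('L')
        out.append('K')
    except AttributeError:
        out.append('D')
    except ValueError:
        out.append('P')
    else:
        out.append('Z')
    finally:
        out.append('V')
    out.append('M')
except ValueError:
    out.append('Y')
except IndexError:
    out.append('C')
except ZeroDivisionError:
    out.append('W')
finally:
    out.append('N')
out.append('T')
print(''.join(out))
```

Execution trace: 'R' (try body) → 'L' (inner try body) → 'K' (inner try body, no exception) → 'Z' (inner else) → 'V' (inner finally) → 'M' (try body, no exception) → 'N' (finally) → 'T' (after the try/except). Output: RLKZVMNT

Answer: RLKZVMNT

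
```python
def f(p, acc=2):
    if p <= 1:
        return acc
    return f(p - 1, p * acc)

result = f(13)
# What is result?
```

Accumulator trace (n, acc): (13, 2) -> (12, 26) -> (11, 312) -> (10, 3432) -> (9, 34320) -> (8, 308880) -> (7, 2471040) -> (6, 17297280) -> (5, 103783680) -> (4, 518918400) -> (3, 2075673600) -> (2, 6227020800) -> (1, 12454041600) -> return 12454041600

Answer: 12454041600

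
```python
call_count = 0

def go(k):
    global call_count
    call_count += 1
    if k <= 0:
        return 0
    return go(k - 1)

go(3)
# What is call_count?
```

Linear recursion stepping by 1: 4 calls from k=3 down to ≤0.

Answer: 4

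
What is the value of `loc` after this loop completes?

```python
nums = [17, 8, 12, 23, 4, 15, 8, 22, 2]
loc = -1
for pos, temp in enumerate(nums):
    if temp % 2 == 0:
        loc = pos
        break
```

First even number index in [17, 8, 12, 23, 4, 15, 8, 22, 2]
`loc` takes the values: -1 → 1

Answer: 1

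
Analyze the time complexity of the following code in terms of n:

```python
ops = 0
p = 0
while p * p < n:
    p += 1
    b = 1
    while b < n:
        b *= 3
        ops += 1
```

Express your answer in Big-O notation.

Each loop level contributes: √n × log n. Multiplying the contributions gives O(√n log n).

Answer: O(√n log n)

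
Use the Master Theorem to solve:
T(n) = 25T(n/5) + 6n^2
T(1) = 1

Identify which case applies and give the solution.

a=25, b=5, f(n)=6n^2. log_5(25) = 2. Since c=2 = 2, Case 2 applies: T(n) = Θ(n^log_b(a) · log n) = O(n^2 log n).

Answer: O(n^2 log n) - Case 2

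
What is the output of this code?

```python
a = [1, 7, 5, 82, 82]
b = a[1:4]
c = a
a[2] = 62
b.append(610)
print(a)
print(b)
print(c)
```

Key concept: slice vs alias.
Step by step:
`a = [1, 7, 5, 82, 82]` → a = [1, 7, 5, 82, 82]
`b = a[1:4]` → b = [7, 5, 82]
`c = a` → c = [1, 7, 5, 82, 82] (same object as a)
`a[2] = 62` → a = [1, 7, 62, 82, 82] (same object as c); c = [1, 7, 62, 82, 82] (same object as a)
`b.append(610)` → b = [7, 5, 82, 610]
`print(a)` → prints [1, 7, 62, 82, 82]
`print(b)` → prints [7, 5, 82, 610]
`print(c)` → prints [1, 7, 62, 82, 82]

Answer:
[1, 7, 62, 82, 82]
[7, 5, 82, 610]
[1, 7, 62, 82, 82]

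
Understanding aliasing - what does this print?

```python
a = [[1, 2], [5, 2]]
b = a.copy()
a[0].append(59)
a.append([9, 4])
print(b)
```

Key concept: shallow copy with nested lists.
Step by step:
`a = [[1, 2], [5, 2]]` → a = [[1, 2], [5, 2]]
`b = a.copy()` → b = [[1, 2], [5, 2]]
`a[0].append(59)` → a = [[1, 2, 59], [5, 2]]; b = [[1, 2, 59], [5, 2]]
`a.append([9, 4])` → a = [[1, 2, 59], [5, 2], [9, 4]]
`print(b)` → prints [[1, 2, 59], [5, 2]]

Answer: [[1, 2, 59], [5, 2]]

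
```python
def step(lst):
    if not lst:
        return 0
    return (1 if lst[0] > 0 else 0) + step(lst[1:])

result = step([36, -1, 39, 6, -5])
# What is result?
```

Count of positive elements in [36, -1, 39, 6, -5] = 3

Answer: 3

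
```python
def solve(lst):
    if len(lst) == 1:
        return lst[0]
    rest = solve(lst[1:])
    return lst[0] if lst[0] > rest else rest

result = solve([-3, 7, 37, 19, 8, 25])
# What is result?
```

Recursive max over [-3, 7, 37, 19, 8, 25] = 37

Answer: 37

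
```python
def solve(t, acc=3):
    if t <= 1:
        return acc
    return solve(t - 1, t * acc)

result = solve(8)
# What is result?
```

Accumulator trace (n, acc): (8, 3) -> (7, 24) -> (6, 168) -> (5, 1008) -> (4, 5040) -> (3, 20160) -> (2, 60480) -> (1, 120960) -> return 120960

Answer: 120960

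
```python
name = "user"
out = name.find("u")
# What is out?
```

Trace:
`name = "user"` → name = 'user'
`out = name.find("u")` → out = 0
So out = 0

Answer: 0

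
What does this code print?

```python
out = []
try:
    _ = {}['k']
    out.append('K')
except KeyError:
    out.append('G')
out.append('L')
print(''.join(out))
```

Execution trace: 'G' (except KeyError) → 'L' (after the try/except). Output: GL

Answer: GL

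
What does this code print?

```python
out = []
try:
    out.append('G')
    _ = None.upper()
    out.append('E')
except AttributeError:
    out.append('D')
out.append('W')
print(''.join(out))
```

Execution trace: 'G' (try body) → 'D' (except AttributeError) → 'W' (after the try/except). Output: GDW

Answer: GDW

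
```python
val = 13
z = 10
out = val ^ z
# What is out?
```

Trace:
`val = 13` → val = 13
`z = 10` → z = 10
`out = val ^ z` → out = 7
So out = 7

Answer: 7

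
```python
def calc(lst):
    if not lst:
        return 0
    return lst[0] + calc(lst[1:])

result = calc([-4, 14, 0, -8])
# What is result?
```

(-4) + 14 + 0 + (-8) + 0 = 2

Answer: 2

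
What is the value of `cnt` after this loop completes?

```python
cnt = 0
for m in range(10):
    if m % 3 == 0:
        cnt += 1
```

Count numbers divisible by 3 in range(10)
`cnt` takes the values: 0 → 1 → 2 → 3 → 4

Answer: 4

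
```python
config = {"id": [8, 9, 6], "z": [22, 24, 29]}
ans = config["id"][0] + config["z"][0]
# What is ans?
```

Trace:
`config = {"id": [8, 9, 6], "z": [22, 24, 29]}` → config = {'id': [8, 9, 6], 'z': [22, 24, 29]}
`ans = config["id"][0] + config["z"][0]` → ans = 30
So ans = 30

Answer: 30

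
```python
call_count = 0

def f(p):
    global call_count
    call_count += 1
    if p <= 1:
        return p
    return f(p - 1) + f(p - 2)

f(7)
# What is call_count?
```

Calls(p) = 1 + Calls(p-1) + Calls(p-2); Calls(0)=Calls(1)=1. For p=7 this gives 41.

Answer: 41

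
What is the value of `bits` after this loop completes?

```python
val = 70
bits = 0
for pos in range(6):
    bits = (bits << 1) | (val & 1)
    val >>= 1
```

Reverse lowest 6 bits of 70
`bits` takes the values: 0 → 1 → 3 → 6 → 12 → 24

Answer: 24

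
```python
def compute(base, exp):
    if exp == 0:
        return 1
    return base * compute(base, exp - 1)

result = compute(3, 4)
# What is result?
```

compute(3, 4) = 3 * 3 * 3 * 3 = 81

Answer: 81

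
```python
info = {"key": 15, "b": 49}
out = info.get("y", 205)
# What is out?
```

Trace:
`info = {"key": 15, "b": 49}` → info = {'key': 15, 'b': 49}
`out = info.get("y", 205)` → out = 205
So out = 205

Answer: 205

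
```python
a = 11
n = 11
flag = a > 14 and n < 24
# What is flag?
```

Trace:
`a = 11` → a = 11
`n = 11` → n = 11
`flag = a > 14 and n < 24` → flag = False
So flag = False

Answer: False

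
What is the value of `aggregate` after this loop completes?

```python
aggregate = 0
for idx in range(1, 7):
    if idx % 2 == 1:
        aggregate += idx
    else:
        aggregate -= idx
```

Add odd, subtract even
`aggregate` takes the values: 0 → 1 → -1 → 2 → -2 → 3 → -3

Answer: -3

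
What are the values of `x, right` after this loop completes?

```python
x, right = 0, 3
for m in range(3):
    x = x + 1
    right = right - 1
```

x goes 0→3, right goes 3→0
`x, right` takes the values: (0, 3) → (1, 3) → (1, 2) → (2, 2) → (2, 1) → (3, 1) → (3, 0)

Answer: 3, 0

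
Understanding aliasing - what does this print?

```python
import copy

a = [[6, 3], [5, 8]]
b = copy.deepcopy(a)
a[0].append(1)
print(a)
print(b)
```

Key concept: deep copy is fully independent.
Step by step:
`a = [[6, 3], [5, 8]]` → a = [[6, 3], [5, 8]]
`b = copy.deepcopy(a)` → b = [[6, 3], [5, 8]]
`a[0].append(1)` → a = [[6, 3, 1], [5, 8]]
`print(a)` → prints [[6, 3, 1], [5, 8]]
`print(b)` → prints [[6, 3], [5, 8]]

Answer:
[[6, 3, 1], [5, 8]]
[[6, 3], [5, 8]]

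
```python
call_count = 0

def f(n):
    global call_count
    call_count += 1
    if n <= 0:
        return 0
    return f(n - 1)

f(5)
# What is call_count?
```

Linear recursion stepping by 1: 6 calls from n=5 down to ≤0.

Answer: 6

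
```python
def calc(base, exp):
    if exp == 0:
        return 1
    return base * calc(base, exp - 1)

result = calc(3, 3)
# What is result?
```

calc(3, 3) = 3 * 3 * 3 = 27

Answer: 27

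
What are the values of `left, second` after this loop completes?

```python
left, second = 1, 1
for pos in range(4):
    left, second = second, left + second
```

Fibonacci: after 4 iterations
`left, second` takes the values: (1, 1) → (1, 2) → (2, 3) → (3, 5) → (5, 8)

Answer: 5, 8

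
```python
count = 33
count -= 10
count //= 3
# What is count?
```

Trace:
`count = 33` → count = 33
`count -= 10` → count = 23
`count //= 3` → count = 7
So count = 7

Answer: 7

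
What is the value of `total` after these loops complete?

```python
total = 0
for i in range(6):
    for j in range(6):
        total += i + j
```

Sum of all i+j for i,j in 6x6
`total` takes the values: 0 → 1 → 3 → 6 → 10 → 15 → 16 → 18 → 21 → 25 → 30 → 36 → 38 → 41 → 45 → 50 → 56 → 63 → 66 → 70 → 75 → 81 → 88 → 96 → 100 → 105 → 111 → 118 → 126 → 135 → 140 → 146 → 153 → 161 → 170 → 180

Answer: 180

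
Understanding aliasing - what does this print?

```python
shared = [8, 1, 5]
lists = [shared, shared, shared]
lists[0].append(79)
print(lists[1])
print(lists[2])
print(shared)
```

Key concept: list of same reference.
Step by step:
`shared = [8, 1, 5]` → shared = [8, 1, 5]
`lists = [shared, shared, shared]` → lists = [[8, 1, 5], [8, 1, 5], [8, 1, 5]]
`lists[0].append(79)` → shared = [8, 1, 5, 79]; lists = [[8, 1, 5, 79], [8, 1, 5, 79], [8, 1, 5, 79]]
`print(lists[1])` → prints [8, 1, 5, 79]
`print(lists[2])` → prints [8, 1, 5, 79]
`print(shared)` → prints [8, 1, 5, 79]

Answer:
[8, 1, 5, 79]
[8, 1, 5, 79]
[8, 1, 5, 79]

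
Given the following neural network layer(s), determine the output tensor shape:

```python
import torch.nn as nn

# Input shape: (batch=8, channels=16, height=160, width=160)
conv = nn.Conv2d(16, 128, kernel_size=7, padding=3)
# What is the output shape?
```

Input: (8, 16, 160, 160) -> Output: (8, 128, 160, 160)

Answer: (8, 128, 160, 160)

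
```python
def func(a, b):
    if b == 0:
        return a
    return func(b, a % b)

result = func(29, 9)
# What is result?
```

func(29, 9) -> func(9, 2) -> func(2, 1) -> func(1, 0) -> 1

Answer: 1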